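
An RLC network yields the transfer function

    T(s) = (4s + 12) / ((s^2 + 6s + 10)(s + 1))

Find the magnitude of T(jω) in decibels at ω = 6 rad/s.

|T(j6)|_dB ≈ -20.1 dB

Substitute s = j6: numerator = 12 + j24, denominator = -242 - j120.
|T(j6)| = |12 + j24| / |-242 - j120| = 26.833 / 270.12 ≈ 0.09934.
In decibels: 20·log₁₀(0.09934) ≈ -20.1 dB.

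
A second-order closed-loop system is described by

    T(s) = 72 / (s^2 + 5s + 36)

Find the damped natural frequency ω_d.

ω_d ≈ 5.454 rad/s

Comparing s^2 + 5s + 36 to s^2 + 2ζωₙs + ωₙ²: ωₙ = 6 rad/s and ζ = 5/(2·6) ≈ 0.4167.
ζωₙ = 5/2 = 2.5, so ω_d = ωₙ√(1−ζ²) = √(ωₙ² − (ζωₙ)²) = √(36 − 2.5²) = √29.75 ≈ 5.454 rad/s.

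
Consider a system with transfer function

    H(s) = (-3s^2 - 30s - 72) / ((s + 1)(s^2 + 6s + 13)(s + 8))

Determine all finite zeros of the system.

Set the numerator to zero: -3s^2 - 30s - 72 = 0, i.e. -3·(s^2 + 10s + 24) = 0.
Factoring: (s + 4)(s + 6) = 0.

s = -4, -6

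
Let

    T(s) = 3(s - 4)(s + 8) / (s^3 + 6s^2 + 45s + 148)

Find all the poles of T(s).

The poles are the roots of the denominator s^3 + 6s^2 + 45s + 148 = 0.
Trying s = -4: the polynomial evaluates to 0, so (s + 4) is a factor.
Dividing out leaves s^2 + 2s + 37 = 0.
The quadratic formula then gives s = -1 ± 6j.

s = -1 + 6j, -1 - 6j, -4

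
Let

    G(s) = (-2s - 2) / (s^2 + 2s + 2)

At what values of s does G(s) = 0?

Set the numerator to zero: -2s - 2 = 0, i.e. -2·(s + 1) = 0.
So s = -1.

s = -1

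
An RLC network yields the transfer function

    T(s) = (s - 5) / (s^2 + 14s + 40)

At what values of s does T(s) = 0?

s = 5

Set the numerator to zero: s - 5 = 0.
So s = 5.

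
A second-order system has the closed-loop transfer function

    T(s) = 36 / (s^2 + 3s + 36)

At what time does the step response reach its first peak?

Comparing s^2 + 3s + 36 to s^2 + 2ζωₙs + ωₙ²: ωₙ = 6 rad/s and ζ = 3/(2·6) = 0.25.
ζωₙ = 3/2 = 1.5, so ω_d = ωₙ√(1−ζ²) = √(ωₙ² − (ζωₙ)²) = √(36 − 1.5²) = √33.75 ≈ 5.809 rad/s.
t_p = π/ω_d = π/5.809 ≈ 0.5408 s.

t_p ≈ 0.5408 s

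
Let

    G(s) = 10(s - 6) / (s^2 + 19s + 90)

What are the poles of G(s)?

s = -9, -10

The poles are the roots of the denominator s^2 + 19s + 90 = 0.
Factoring: (s + 9)(s + 10) = 0, so s = -9 and s = -10.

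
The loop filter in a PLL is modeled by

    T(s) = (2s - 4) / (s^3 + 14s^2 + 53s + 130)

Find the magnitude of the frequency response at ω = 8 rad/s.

|T(j8)| ≈ 0.02139

Substitute s = j8: numerator = -4 + j16, denominator = -766 - j88.
|T(j8)| = |-4 + j16| / |-766 - j88| = 16.492 / 771.04 ≈ 0.02139.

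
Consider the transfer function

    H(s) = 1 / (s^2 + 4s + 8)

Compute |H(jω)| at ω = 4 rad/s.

|H(j4)| ≈ 0.05590

Substitute s = j4: numerator = 1, denominator = -8 + j16.
|H(j4)| = |1| / |-8 + j16| = 1 / 17.889 ≈ 0.05590.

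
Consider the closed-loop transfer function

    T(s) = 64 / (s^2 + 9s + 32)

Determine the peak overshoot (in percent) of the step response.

%OS ≈ 1.62%

Comparing s^2 + 9s + 32 to s^2 + 2ζωₙs + ωₙ²: ωₙ = √32 ≈ 5.657 rad/s and ζ = 9/(2·√32) ≈ 0.7955.
%OS = 100·exp(−πζ/√(1−ζ²)) = 100·exp(−π·0.7955/√(1−0.7955²)) ≈ 1.62%.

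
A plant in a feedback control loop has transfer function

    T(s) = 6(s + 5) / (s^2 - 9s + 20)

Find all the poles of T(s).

s = 5, 4

The poles are the roots of the denominator s^2 - 9s + 20 = 0.
Factoring: (s - 5)(s - 4) = 0, so s = 5 and s = 4.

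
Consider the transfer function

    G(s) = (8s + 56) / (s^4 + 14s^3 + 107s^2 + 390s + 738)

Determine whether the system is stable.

stable

The denominator s^4 + 14s^3 + 107s^2 + 390s + 738 factors as (s^2 + 8s + 41)(s^2 + 6s + 18), giving poles at s = -4 + 5j, -4 - 5j, -3 + 3j, -3 - 3j.
Since all poles lie strictly in the left half-plane, the system is stable.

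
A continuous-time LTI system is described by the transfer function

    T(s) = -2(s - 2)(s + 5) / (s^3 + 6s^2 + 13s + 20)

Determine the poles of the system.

The poles are the roots of the denominator s^3 + 6s^2 + 13s + 20 = 0.
Trying s = -4: the polynomial evaluates to 0, so (s + 4) is a factor.
Dividing out leaves s^2 + 2s + 5 = 0.
The quadratic formula then gives s = -1 ± 2j.

s = -1 + 2j, -1 - 2j, -4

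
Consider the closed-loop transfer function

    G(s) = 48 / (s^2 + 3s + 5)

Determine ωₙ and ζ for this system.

ωₙ ≈ 2.236 rad/s, ζ ≈ 0.6708

Compare the denominator to the standard form s^2 + 2ζωₙs + ωₙ².
ωₙ² = 5, so ωₙ = √5 ≈ 2.236 rad/s.
2ζωₙ = 3, so ζ = 3/(2·√5) ≈ 0.6708.
With ζ = 0.6708 the response is underdamped.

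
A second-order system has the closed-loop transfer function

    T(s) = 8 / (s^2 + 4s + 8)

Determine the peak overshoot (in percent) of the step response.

%OS ≈ 4.32%

Comparing s^2 + 4s + 8 to s^2 + 2ζωₙs + ωₙ²: ωₙ = √8 ≈ 2.828 rad/s and ζ = 4/(2·√8) ≈ 0.7071.
%OS = 100·exp(−πζ/√(1−ζ²)) = 100·exp(−π·0.7071/√(1−0.7071²)) ≈ 4.32%.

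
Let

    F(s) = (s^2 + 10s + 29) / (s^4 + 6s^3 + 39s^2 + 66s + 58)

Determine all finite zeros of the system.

Set the numerator to zero: s^2 + 10s + 29 = 0.
Factoring: (s^2 + 10s + 29) = 0.

s = -5 ± 2j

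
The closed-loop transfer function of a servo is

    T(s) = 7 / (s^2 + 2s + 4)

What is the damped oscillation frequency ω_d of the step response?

ω_d ≈ 1.732 rad/s

Comparing s^2 + 2s + 4 to s^2 + 2ζωₙs + ωₙ²: ωₙ = 2 rad/s and ζ = 2/(2·2) = 0.5.
ζωₙ = 2/2 = 1, so ω_d = ωₙ√(1−ζ²) = √(ωₙ² − (ζωₙ)²) = √(4 − 1²) = √3 ≈ 1.732 rad/s.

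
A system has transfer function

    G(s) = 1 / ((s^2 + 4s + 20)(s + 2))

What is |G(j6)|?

|G(j6)| ≈ 0.005482

Substitute s = j6: numerator = 1, denominator = -176 - j48.
|G(j6)| = |1| / |-176 - j48| = 1 / 182.43 ≈ 0.005482.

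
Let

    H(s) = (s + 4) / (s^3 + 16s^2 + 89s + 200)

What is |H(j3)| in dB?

|H(j3)|_dB ≈ -33.9 dB

Substitute s = j3: numerator = 4 + j3, denominator = 56 + j240.
|H(j3)| = |4 + j3| / |56 + j240| = 5 / 246.45 ≈ 0.02029.
In decibels: 20·log₁₀(0.02029) ≈ -33.9 dB.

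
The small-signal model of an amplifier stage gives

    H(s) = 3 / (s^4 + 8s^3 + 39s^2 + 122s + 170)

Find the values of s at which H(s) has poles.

s = -3 ± j, -1 ± 4j

The poles are the roots of the denominator s^4 + 8s^3 + 39s^2 + 122s + 170 = 0.
No real roots exist; factor into two real quadratics: (s^2 + 6s + 10)(s^2 + 2s + 17) = 0.
Each quadratic gives a conjugate pair via the quadratic formula.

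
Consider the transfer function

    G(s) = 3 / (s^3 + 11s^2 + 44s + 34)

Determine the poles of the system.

s = -5 + 3j, -5 - 3j, -1

The poles are the roots of the denominator s^3 + 11s^2 + 44s + 34 = 0.
Trying s = -1: the polynomial evaluates to 0, so (s + 1) is a factor.
Dividing out leaves s^2 + 10s + 34 = 0.
The quadratic formula then gives s = -5 ± 3j.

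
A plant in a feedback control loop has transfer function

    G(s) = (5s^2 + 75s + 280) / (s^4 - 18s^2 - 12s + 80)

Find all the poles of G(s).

The poles are the roots of the denominator s^4 - 18s^2 - 12s + 80 = 0.
Trying s = 2: the polynomial evaluates to 0, so (s - 2) is a factor.
Dividing out leaves s^3 + 2s^2 - 14s - 40 = 0.
This factors further as (s^2 + 6s + 10)(s - 4) = 0.

s = 2, -3 ± j, 4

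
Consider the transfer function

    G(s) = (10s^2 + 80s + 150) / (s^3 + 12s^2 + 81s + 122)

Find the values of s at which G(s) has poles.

The poles are the roots of the denominator s^3 + 12s^2 + 81s + 122 = 0.
Trying s = -2: the polynomial evaluates to 0, so (s + 2) is a factor.
Dividing out leaves s^2 + 10s + 61 = 0.
The quadratic formula then gives s = -5 ± 6j.

s = -5 + 6j, -5 - 6j, -2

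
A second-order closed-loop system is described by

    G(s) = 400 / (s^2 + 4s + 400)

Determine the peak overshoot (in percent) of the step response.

Comparing s^2 + 4s + 400 to s^2 + 2ζωₙs + ωₙ²: ωₙ = 20 rad/s and ζ = 4/(2·20) = 0.1.
%OS = 100·exp(−πζ/√(1−ζ²)) = 100·exp(−π·0.1/√(1−0.1²)) ≈ 72.9%.

%OS ≈ 72.9%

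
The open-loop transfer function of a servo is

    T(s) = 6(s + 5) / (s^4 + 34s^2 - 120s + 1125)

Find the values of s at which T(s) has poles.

The poles are the roots of the denominator s^4 + 34s^2 - 120s + 1125 = 0.
No real roots exist; factor into two real quadratics: (s^2 - 6s + 25)(s^2 + 6s + 45) = 0.
Each quadratic gives a conjugate pair via the quadratic formula.

s = 3 ± 4j, -3 ± 6j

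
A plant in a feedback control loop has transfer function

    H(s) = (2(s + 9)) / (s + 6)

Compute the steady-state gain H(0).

Set s = 0: H(0) = (18) / (6) = 3.

H(0) = 3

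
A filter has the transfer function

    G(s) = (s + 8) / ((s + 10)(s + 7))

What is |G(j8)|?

Substitute s = j8: numerator = 8 + j8, denominator = 6 + j136.
|G(j8)| = |8 + j8| / |6 + j136| = 11.314 / 136.13 ≈ 0.08311.

|G(j8)| ≈ 0.08311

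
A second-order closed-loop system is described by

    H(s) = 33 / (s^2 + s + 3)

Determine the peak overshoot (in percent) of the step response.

%OS ≈ 38.8%

Comparing s^2 + s + 3 to s^2 + 2ζωₙs + ωₙ²: ωₙ = √3 ≈ 1.732 rad/s and ζ = 1/(2·√3) ≈ 0.2887.
%OS = 100·exp(−πζ/√(1−ζ²)) = 100·exp(−π·0.2887/√(1−0.2887²)) ≈ 38.8%.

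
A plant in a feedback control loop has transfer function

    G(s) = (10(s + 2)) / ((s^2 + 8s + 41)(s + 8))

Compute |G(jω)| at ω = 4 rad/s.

|G(j4)| ≈ 0.1231

Substitute s = j4: numerator = 20 + j40, denominator = 72 + j356.
|G(j4)| = |20 + j40| / |72 + j356| = 44.721 / 363.21 ≈ 0.1231.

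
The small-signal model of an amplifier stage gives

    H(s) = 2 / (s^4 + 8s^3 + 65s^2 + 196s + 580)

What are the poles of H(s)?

s = -2 ± 5j, -2 ± 4j

The poles are the roots of the denominator s^4 + 8s^3 + 65s^2 + 196s + 580 = 0.
No real roots exist; factor into two real quadratics: (s^2 + 4s + 29)(s^2 + 4s + 20) = 0.
Each quadratic gives a conjugate pair via the quadratic formula.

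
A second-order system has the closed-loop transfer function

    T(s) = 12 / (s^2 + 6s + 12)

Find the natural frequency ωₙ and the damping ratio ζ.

ωₙ ≈ 3.464 rad/s, ζ ≈ 0.8660

Compare the denominator to the standard form s^2 + 2ζωₙs + ωₙ².
ωₙ² = 12, so ωₙ = √12 ≈ 3.464 rad/s.
2ζωₙ = 6, so ζ = 6/(2·√12) ≈ 0.8660.
With ζ = 0.8660 the response is underdamped.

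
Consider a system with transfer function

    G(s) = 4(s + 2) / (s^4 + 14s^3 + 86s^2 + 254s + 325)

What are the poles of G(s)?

s = -3 ± 2j, -4 ± 3j

The poles are the roots of the denominator s^4 + 14s^3 + 86s^2 + 254s + 325 = 0.
No real roots exist; factor into two real quadratics: (s^2 + 6s + 13)(s^2 + 8s + 25) = 0.
Each quadratic gives a conjugate pair via the quadratic formula.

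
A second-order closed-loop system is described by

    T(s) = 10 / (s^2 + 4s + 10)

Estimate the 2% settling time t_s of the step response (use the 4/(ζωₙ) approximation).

Comparing s^2 + 4s + 10 to s^2 + 2ζωₙs + ωₙ²: ωₙ = √10 ≈ 3.162 rad/s and ζ = 4/(2·√10) ≈ 0.6325.
ζωₙ = 4/2 = 2, so t_s ≈ 4/(ζωₙ) = 4/2 = 2 s.

t_s ≈ 2 s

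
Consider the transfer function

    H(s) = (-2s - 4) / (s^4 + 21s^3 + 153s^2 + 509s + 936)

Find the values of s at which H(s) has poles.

The poles are the roots of the denominator s^4 + 21s^3 + 153s^2 + 509s + 936 = 0.
Trying s = -8: the polynomial evaluates to 0, so (s + 8) is a factor.
Dividing out leaves s^3 + 13s^2 + 49s + 117 = 0.
This factors further as (s^2 + 4s + 13)(s + 9) = 0.

s = -8, -2 + 3j, -2 - 3j, -9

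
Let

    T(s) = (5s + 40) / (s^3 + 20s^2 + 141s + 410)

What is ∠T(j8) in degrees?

At s = j8: numerator = 40 + j40, denominator = -870 + j616.
∠T = ∠num − ∠den = 45° − (144.70°) = -99.70°.

∠T(j8) ≈ -99.70°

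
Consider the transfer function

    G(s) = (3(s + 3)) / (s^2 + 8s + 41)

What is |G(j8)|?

|G(j8)| ≈ 0.3769

Substitute s = j8: numerator = 9 + j24, denominator = -23 + j64.
|G(j8)| = |9 + j24| / |-23 + j64| = 25.632 / 68.007 ≈ 0.3769.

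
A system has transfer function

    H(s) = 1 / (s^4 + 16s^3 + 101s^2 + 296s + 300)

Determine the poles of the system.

The poles are the roots of the denominator s^4 + 16s^3 + 101s^2 + 296s + 300 = 0.
Trying s = -6: the polynomial evaluates to 0, so (s + 6) is a factor.
Dividing out leaves s^3 + 10s^2 + 41s + 50 = 0.
This factors further as (s^2 + 8s + 25)(s + 2) = 0.

s = -6, -4 + 3j, -4 - 3j, -2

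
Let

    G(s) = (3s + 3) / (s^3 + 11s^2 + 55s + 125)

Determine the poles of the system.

The poles are the roots of the denominator s^3 + 11s^2 + 55s + 125 = 0.
Trying s = -5: the polynomial evaluates to 0, so (s + 5) is a factor.
Dividing out leaves s^2 + 6s + 25 = 0.
The quadratic formula then gives s = -3 ± 4j.

s = -3 + 4j, -3 - 4j, -5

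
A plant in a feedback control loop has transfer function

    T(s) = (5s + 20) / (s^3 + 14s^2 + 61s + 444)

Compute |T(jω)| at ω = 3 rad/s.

Substitute s = j3: numerator = 20 + j15, denominator = 318 + j156.
|T(j3)| = |20 + j15| / |318 + j156| = 25 / 354.20 ≈ 0.07058.

|T(j3)| ≈ 0.07058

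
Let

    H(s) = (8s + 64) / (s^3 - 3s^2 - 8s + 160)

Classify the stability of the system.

The denominator s^3 - 3s^2 - 8s + 160 factors as (s + 5)(s^2 - 8s + 32), giving poles at s = -5, 4 + 4j, 4 - 4j.
Since the pole(s) at s = 4 ± 4j lie in the right half-plane, the system is unstable.

unstable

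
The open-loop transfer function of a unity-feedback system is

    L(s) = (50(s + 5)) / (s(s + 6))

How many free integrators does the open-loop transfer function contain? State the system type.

The denominator has 1 factor of s at the origin (free integrator), so this is a Type 1 system.

Type 1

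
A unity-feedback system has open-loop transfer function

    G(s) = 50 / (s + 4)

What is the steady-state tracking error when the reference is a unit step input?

G(s) has no poles at the origin.
This is a Type 0 system. Kp = lim_{s→0} G(s) = 50/4 = 25/2.
e_ss = 1/(1 + Kp) = 1/(1 + 25/2) = 2/27 ≈ 0.07407.

e_ss = 0.07407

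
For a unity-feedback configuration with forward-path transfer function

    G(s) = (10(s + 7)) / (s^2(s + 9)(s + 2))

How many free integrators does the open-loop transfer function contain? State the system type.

Type 2

The denominator has 2 factors of s at the origin (free integrators), so this is a Type 2 system.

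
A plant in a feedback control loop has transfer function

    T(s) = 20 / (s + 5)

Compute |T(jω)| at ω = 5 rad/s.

Substitute s = j5: numerator = 20, denominator = 5 + j5.
|T(j5)| = |20| / |5 + j5| = 20 / 7.0711 ≈ 2.828.

|T(j5)| ≈ 2.828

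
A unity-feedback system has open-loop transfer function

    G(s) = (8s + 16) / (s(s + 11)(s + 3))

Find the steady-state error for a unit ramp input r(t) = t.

e_ss = 2.062

G(s) has one pole at the origin.
This is a Type 1 system. Kv = lim_{s→0} s·G(s) = 16/33.
e_ss = 1/Kv = 1/(16/33) = 33/16 ≈ 2.062.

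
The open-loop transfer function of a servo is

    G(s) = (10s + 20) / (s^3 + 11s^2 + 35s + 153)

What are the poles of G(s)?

s = -1 + 4j, -1 - 4j, -9

The poles are the roots of the denominator s^3 + 11s^2 + 35s + 153 = 0.
Trying s = -9: the polynomial evaluates to 0, so (s + 9) is a factor.
Dividing out leaves s^2 + 2s + 17 = 0.
The quadratic formula then gives s = -1 ± 4j.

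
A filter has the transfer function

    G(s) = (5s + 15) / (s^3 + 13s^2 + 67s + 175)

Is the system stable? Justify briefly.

The denominator s^3 + 13s^2 + 67s + 175 factors as (s + 7)(s^2 + 6s + 25), giving poles at s = -7, -3 + 4j, -3 - 4j.
Since all poles lie strictly in the left half-plane, the system is stable.

stable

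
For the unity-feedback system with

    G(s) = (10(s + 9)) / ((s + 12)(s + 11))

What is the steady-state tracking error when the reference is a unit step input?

e_ss = 0.5946

G(s) has no poles at the origin.
This is a Type 0 system. Kp = lim_{s→0} G(s) = 90/132 = 15/22.
e_ss = 1/(1 + Kp) = 1/(1 + 15/22) = 22/37 ≈ 0.5946.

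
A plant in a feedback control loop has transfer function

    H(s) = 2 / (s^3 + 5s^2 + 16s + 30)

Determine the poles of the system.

s = -1 + 3j, -1 - 3j, -3

The poles are the roots of the denominator s^3 + 5s^2 + 16s + 30 = 0.
Trying s = -3: the polynomial evaluates to 0, so (s + 3) is a factor.
Dividing out leaves s^2 + 2s + 10 = 0.
The quadratic formula then gives s = -1 ± 3j.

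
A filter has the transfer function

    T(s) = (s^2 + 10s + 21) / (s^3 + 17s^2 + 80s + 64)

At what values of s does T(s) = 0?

s = -3, -7

Set the numerator to zero: s^2 + 10s + 21 = 0.
Factoring: (s + 3)(s + 7) = 0.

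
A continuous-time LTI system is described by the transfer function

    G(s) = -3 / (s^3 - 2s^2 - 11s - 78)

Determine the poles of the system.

The poles are the roots of the denominator s^3 - 2s^2 - 11s - 78 = 0.
Trying s = 6: the polynomial evaluates to 0, so (s - 6) is a factor.
Dividing out leaves s^2 + 4s + 13 = 0.
The quadratic formula then gives s = -2 ± 3j.

s = -2 ± 3j, 6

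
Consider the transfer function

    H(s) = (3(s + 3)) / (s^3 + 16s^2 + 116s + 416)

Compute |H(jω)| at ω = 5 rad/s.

|H(j5)| ≈ 0.03842

Substitute s = j5: numerator = 9 + j15, denominator = 16 + j455.
|H(j5)| = |9 + j15| / |16 + j455| = 17.493 / 455.28 ≈ 0.03842.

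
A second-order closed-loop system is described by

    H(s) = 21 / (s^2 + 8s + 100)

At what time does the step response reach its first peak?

Comparing s^2 + 8s + 100 to s^2 + 2ζωₙs + ωₙ²: ωₙ = 10 rad/s and ζ = 8/(2·10) = 0.4.
ζωₙ = 8/2 = 4, so ω_d = ωₙ√(1−ζ²) = √(ωₙ² − (ζωₙ)²) = √(100 − 4²) = √84 ≈ 9.165 rad/s.
t_p = π/ω_d = π/9.165 ≈ 0.3428 s.

t_p ≈ 0.3428 s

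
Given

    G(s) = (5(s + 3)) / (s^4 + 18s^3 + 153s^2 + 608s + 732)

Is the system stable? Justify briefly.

The denominator s^4 + 18s^3 + 153s^2 + 608s + 732 factors as (s^2 + 10s + 61)(s + 2)(s + 6), giving poles at s = -5 ± 6j, -2, -6.
Since all poles lie strictly in the left half-plane, the system is stable.

stable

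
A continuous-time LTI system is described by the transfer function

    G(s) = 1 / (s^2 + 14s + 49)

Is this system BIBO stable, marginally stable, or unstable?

stable

The denominator s^2 + 14s + 49 factors as (s + 7)^2, giving poles at s = -7, -7.
Since all poles lie strictly in the left half-plane, the system is stable.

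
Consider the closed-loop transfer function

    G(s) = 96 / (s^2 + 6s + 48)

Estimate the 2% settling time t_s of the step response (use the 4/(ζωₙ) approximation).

t_s ≈ 1.333 s

Comparing s^2 + 6s + 48 to s^2 + 2ζωₙs + ωₙ²: ωₙ = √48 ≈ 6.928 rad/s and ζ = 6/(2·√48) ≈ 0.4330.
ζωₙ = 6/2 = 3, so t_s ≈ 4/(ζωₙ) = 4/3 ≈ 1.333 s.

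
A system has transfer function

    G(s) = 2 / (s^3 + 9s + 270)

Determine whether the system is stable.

unstable

The denominator s^3 + 9s + 270 factors as (s + 6)(s^2 - 6s + 45), giving poles at s = -6, 3 ± 6j.
Since the pole(s) at s = 3 ± 6j lie in the right half-plane, the system is unstable.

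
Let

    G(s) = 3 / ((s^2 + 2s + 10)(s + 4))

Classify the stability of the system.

The poles can be read from the denominator factors: s = -1 ± 3j, -4.
Since all poles lie strictly in the left half-plane, the system is stable.

stable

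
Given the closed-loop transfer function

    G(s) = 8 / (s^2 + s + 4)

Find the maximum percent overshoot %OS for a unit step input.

%OS ≈ 44.4%

Comparing s^2 + s + 4 to s^2 + 2ζωₙs + ωₙ²: ωₙ = 2 rad/s and ζ = 1/(2·2) = 0.25.
%OS = 100·exp(−πζ/√(1−ζ²)) = 100·exp(−π·0.25/√(1−0.25²)) ≈ 44.4%.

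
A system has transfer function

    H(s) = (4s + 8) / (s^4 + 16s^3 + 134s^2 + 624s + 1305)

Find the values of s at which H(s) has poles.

s = -3 + 6j, -3 - 6j, -5 + 2j, -5 - 2j

The poles are the roots of the denominator s^4 + 16s^3 + 134s^2 + 624s + 1305 = 0.
No real roots exist; factor into two real quadratics: (s^2 + 6s + 45)(s^2 + 10s + 29) = 0.
Each quadratic gives a conjugate pair via the quadratic formula.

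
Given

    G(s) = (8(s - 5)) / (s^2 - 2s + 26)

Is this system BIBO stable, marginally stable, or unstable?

The poles can be read from the denominator factors: s = 1 ± 5j.
Since the pole(s) at s = 1 ± 5j lie in the right half-plane, the system is unstable.

unstable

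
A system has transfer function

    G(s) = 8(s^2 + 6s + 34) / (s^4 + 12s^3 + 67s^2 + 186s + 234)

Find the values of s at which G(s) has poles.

s = -3 + 3j, -3 - 3j, -3 + 2j, -3 - 2j

The poles are the roots of the denominator s^4 + 12s^3 + 67s^2 + 186s + 234 = 0.
No real roots exist; factor into two real quadratics: (s^2 + 6s + 18)(s^2 + 6s + 13) = 0.
Each quadratic gives a conjugate pair via the quadratic formula.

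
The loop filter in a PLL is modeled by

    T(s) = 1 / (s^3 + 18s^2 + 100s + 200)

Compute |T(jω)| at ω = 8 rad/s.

Substitute s = j8: numerator = 1, denominator = -952 + j288.
|T(j8)| = |1| / |-952 + j288| = 1 / 994.61 ≈ 0.001005.

|T(j8)| ≈ 0.001005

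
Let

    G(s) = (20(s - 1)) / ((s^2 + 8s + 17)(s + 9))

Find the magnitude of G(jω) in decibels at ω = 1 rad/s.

|G(j1)|_dB ≈ -15.2 dB

Substitute s = j1: numerator = -20 + j20, denominator = 136 + j88.
|G(j1)| = |-20 + j20| / |136 + j88| = 28.284 / 161.99 ≈ 0.1746.
In decibels: 20·log₁₀(0.1746) ≈ -15.2 dB.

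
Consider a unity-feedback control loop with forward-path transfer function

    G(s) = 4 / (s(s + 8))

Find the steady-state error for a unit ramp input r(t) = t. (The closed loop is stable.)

e_ss = 2

G(s) has one pole at the origin.
This is a Type 1 system. Kv = lim_{s→0} s·G(s) = 4/8 = 1/2.
e_ss = 1/Kv = 1/(1/2) = 2.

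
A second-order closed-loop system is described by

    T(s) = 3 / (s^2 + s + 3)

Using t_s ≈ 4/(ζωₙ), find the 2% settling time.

t_s ≈ 8 s

Comparing s^2 + s + 3 to s^2 + 2ζωₙs + ωₙ²: ωₙ = √3 ≈ 1.732 rad/s and ζ = 1/(2·√3) ≈ 0.2887.
ζωₙ = 1/2 = 0.5, so t_s ≈ 4/(ζωₙ) = 4/0.5 = 8 s.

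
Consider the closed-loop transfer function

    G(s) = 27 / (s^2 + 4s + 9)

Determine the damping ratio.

ζ ≈ 0.6667

Compare the denominator to the standard form s^2 + 2ζωₙs + ωₙ².
ωₙ² = 9, so ωₙ = 3 rad/s.
2ζωₙ = 4, so ζ = 4/(2·3) ≈ 0.6667.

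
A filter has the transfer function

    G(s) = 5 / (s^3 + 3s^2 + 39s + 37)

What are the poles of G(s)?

s = -1 + 6j, -1 - 6j, -1

The poles are the roots of the denominator s^3 + 3s^2 + 39s + 37 = 0.
Trying s = -1: the polynomial evaluates to 0, so (s + 1) is a factor.
Dividing out leaves s^2 + 2s + 37 = 0.
The quadratic formula then gives s = -1 ± 6j.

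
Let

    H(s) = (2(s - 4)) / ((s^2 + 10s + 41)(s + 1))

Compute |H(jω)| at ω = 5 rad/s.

|H(j5)| ≈ 0.04784

Substitute s = j5: numerator = -8 + j10, denominator = -234 + j130.
|H(j5)| = |-8 + j10| / |-234 + j130| = 12.806 / 267.69 ≈ 0.04784.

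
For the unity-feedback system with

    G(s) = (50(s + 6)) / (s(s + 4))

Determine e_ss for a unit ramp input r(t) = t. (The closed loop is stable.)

e_ss = 0.01333

G(s) has one pole at the origin.
This is a Type 1 system. Kv = lim_{s→0} s·G(s) = 300/4 = 75.
e_ss = 1/Kv = 1/(75) = 1/75 ≈ 0.01333.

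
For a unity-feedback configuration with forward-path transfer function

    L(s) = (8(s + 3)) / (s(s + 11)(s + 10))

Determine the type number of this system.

The denominator has 1 factor of s at the origin (free integrator), so this is a Type 1 system.

Type 1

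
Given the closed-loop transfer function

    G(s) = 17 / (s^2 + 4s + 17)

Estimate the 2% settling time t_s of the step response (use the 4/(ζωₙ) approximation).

t_s ≈ 2 s

Comparing s^2 + 4s + 17 to s^2 + 2ζωₙs + ωₙ²: ωₙ = √17 ≈ 4.123 rad/s and ζ = 4/(2·√17) ≈ 0.4851.
ζωₙ = 4/2 = 2, so t_s ≈ 4/(ζωₙ) = 4/2 = 2 s.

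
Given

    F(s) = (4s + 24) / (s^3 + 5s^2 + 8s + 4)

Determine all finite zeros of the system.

Set the numerator to zero: 4s + 24 = 0, i.e. 4·(s + 6) = 0.
So s = -6.

s = -6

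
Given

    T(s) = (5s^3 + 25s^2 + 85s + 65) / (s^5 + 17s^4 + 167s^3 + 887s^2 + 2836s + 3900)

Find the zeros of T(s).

Set the numerator to zero: 5s^3 + 25s^2 + 85s + 65 = 0, i.e. 5·(s^3 + 5s^2 + 17s + 13) = 0.
Factoring: (s + 1)(s^2 + 4s + 13) = 0.

s = -1, -2 + 3j, -2 - 3j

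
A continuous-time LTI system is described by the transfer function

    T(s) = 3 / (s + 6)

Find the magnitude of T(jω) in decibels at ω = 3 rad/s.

|T(j3)|_dB ≈ -6.99 dB

Substitute s = j3: numerator = 3, denominator = 6 + j3.
|T(j3)| = |3| / |6 + j3| = 3 / 6.7082 ≈ 0.4472.
In decibels: 20·log₁₀(0.4472) ≈ -6.99 dB.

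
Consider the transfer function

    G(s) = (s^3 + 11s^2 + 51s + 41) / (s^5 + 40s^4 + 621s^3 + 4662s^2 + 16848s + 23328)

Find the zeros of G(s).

s = -5 ± 4j, -1

Set the numerator to zero: s^3 + 11s^2 + 51s + 41 = 0.
Factoring: (s^2 + 10s + 41)(s + 1) = 0.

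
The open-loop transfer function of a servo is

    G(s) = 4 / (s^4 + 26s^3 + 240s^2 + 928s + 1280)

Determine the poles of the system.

The poles are the roots of the denominator s^4 + 26s^3 + 240s^2 + 928s + 1280 = 0.
Trying s = -4: the polynomial evaluates to 0, so (s + 4) is a factor.
Dividing out leaves s^3 + 22s^2 + 152s + 320 = 0.
This factors further as (s + 10)(s + 4)(s + 8) = 0.

s = -4, -10, -4, -8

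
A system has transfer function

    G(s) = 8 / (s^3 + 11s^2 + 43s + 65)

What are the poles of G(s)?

The poles are the roots of the denominator s^3 + 11s^2 + 43s + 65 = 0.
Trying s = -5: the polynomial evaluates to 0, so (s + 5) is a factor.
Dividing out leaves s^2 + 6s + 13 = 0.
The quadratic formula then gives s = -3 ± 2j.

s = -3 ± 2j, -5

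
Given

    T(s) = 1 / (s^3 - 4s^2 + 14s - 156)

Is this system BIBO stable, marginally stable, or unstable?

unstable

The denominator s^3 - 4s^2 + 14s - 156 factors as (s^2 + 2s + 26)(s - 6), giving poles at s = -1 + 5j, -1 - 5j, 6.
Since the pole(s) at s = 6 lie in the right half-plane, the system is unstable.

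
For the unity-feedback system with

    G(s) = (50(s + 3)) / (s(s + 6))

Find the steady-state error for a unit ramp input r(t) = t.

G(s) has one pole at the origin.
This is a Type 1 system. Kv = lim_{s→0} s·G(s) = 150/6 = 25.
e_ss = 1/Kv = 1/(25) = 1/25 ≈ 0.04000.

e_ss = 0.04000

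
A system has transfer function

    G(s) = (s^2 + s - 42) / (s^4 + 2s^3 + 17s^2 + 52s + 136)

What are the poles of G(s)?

The poles are the roots of the denominator s^4 + 2s^3 + 17s^2 + 52s + 136 = 0.
No real roots exist; factor into two real quadratics: (s^2 - 2s + 17)(s^2 + 4s + 8) = 0.
Each quadratic gives a conjugate pair via the quadratic formula.

s = 1 + 4j, 1 - 4j, -2 + 2j, -2 - 2j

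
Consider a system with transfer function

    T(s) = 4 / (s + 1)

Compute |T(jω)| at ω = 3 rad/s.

Substitute s = j3: numerator = 4, denominator = 1 + j3.
|T(j3)| = |4| / |1 + j3| = 4 / 3.1623 ≈ 1.265.

|T(j3)| ≈ 1.265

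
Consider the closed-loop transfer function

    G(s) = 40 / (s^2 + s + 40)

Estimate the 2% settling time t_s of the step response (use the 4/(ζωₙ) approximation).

Comparing s^2 + s + 40 to s^2 + 2ζωₙs + ωₙ²: ωₙ = √40 ≈ 6.325 rad/s and ζ = 1/(2·√40) ≈ 0.07906.
ζωₙ = 1/2 = 0.5, so t_s ≈ 4/(ζωₙ) = 4/0.5 = 8 s.

t_s ≈ 8 s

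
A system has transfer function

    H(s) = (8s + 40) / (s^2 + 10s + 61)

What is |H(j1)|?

Substitute s = j1: numerator = 40 + j8, denominator = 60 + j10.
|H(j1)| = |40 + j8| / |60 + j10| = 40.792 / 60.828 ≈ 0.6706.

|H(j1)| ≈ 0.6706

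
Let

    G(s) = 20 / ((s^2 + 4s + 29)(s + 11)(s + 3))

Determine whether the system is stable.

stable

The poles can be read from the denominator factors: s = -2 + 5j, -2 - 5j, -11, -3.
Since all poles lie strictly in the left half-plane, the system is stable.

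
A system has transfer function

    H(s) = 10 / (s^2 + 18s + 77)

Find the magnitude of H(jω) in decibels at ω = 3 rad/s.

|H(j3)|_dB ≈ -18.8 dB

Substitute s = j3: numerator = 10, denominator = 68 + j54.
|H(j3)| = |10| / |68 + j54| = 10 / 86.833 ≈ 0.1152.
In decibels: 20·log₁₀(0.1152) ≈ -18.8 dB.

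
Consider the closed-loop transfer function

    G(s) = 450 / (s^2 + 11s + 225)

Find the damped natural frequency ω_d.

Comparing s^2 + 11s + 225 to s^2 + 2ζωₙs + ωₙ²: ωₙ = 15 rad/s and ζ = 11/(2·15) ≈ 0.3667.
ζωₙ = 11/2 = 5.5, so ω_d = ωₙ√(1−ζ²) = √(ωₙ² − (ζωₙ)²) = √(225 − 5.5²) = √194.75 ≈ 13.96 rad/s.

ω_d ≈ 13.96 rad/s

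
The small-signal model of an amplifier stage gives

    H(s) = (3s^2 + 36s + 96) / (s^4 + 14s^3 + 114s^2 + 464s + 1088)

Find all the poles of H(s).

s = -4 ± 4j, -3 ± 5j

The poles are the roots of the denominator s^4 + 14s^3 + 114s^2 + 464s + 1088 = 0.
No real roots exist; factor into two real quadratics: (s^2 + 8s + 32)(s^2 + 6s + 34) = 0.
Each quadratic gives a conjugate pair via the quadratic formula.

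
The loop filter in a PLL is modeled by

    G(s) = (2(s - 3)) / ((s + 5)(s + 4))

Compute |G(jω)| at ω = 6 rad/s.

Substitute s = j6: numerator = -6 + j12, denominator = -16 + j54.
|G(j6)| = |-6 + j12| / |-16 + j54| = 13.416 / 56.321 ≈ 0.2382.

|G(j6)| ≈ 0.2382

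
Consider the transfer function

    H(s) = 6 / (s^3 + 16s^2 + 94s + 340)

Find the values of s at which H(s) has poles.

s = -3 ± 5j, -10

The poles are the roots of the denominator s^3 + 16s^2 + 94s + 340 = 0.
Trying s = -10: the polynomial evaluates to 0, so (s + 10) is a factor.
Dividing out leaves s^2 + 6s + 34 = 0.
The quadratic formula then gives s = -3 ± 5j.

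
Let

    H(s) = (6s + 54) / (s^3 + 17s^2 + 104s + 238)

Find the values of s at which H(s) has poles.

The poles are the roots of the denominator s^3 + 17s^2 + 104s + 238 = 0.
Trying s = -7: the polynomial evaluates to 0, so (s + 7) is a factor.
Dividing out leaves s^2 + 10s + 34 = 0.
The quadratic formula then gives s = -5 ± 3j.

s = -5 ± 3j, -7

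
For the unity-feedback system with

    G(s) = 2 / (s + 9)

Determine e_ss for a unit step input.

G(s) has no poles at the origin.
This is a Type 0 system. Kp = lim_{s→0} G(s) = 2/9.
e_ss = 1/(1 + Kp) = 1/(1 + 2/9) = 9/11 ≈ 0.8182.

e_ss = 0.8182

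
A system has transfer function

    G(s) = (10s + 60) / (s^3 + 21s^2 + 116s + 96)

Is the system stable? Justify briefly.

The denominator s^3 + 21s^2 + 116s + 96 factors as (s + 8)(s + 12)(s + 1), giving poles at s = -8, -12, -1.
Since all poles lie strictly in the left half-plane, the system is stable.

stable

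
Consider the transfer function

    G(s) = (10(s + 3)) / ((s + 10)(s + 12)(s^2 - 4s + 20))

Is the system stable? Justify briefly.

The poles can be read from the denominator factors: s = -10, -12, 2 + 4j, 2 - 4j.
Since the pole(s) at s = 2 + 4j, 2 - 4j lie in the right half-plane, the system is unstable.

unstable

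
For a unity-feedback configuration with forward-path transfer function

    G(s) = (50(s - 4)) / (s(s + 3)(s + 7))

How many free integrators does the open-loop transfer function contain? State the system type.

The denominator has 1 factor of s at the origin (free integrator), so this is a Type 1 system.

Type 1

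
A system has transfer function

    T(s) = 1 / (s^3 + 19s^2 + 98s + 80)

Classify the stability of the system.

The denominator s^3 + 19s^2 + 98s + 80 factors as (s + 1)(s + 10)(s + 8), giving poles at s = -1, -10, -8.
Since all poles lie strictly in the left half-plane, the system is stable.

stable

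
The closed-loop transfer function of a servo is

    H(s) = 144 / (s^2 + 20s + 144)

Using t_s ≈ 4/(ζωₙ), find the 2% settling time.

Comparing s^2 + 20s + 144 to s^2 + 2ζωₙs + ωₙ²: ωₙ = 12 rad/s and ζ = 20/(2·12) ≈ 0.8333.
ζωₙ = 20/2 = 10, so t_s ≈ 4/(ζωₙ) = 4/10 = 0.4000 s.

t_s ≈ 0.4000 s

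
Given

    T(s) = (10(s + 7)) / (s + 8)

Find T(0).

T(0) = 35/4 ≈ 8.750

At s = 0 each factor (s + a) contributes a and each (s^2 + bs + c) contributes c.
T(0) = 10·(7) / ((8)) = 70/8 = 35/4.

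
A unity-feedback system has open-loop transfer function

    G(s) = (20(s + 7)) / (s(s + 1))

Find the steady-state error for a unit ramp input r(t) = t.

e_ss = 0.007143

G(s) has one pole at the origin.
This is a Type 1 system. Kv = lim_{s→0} s·G(s) = 140/1.
e_ss = 1/Kv = 1/(140) = 1/140 ≈ 0.007143.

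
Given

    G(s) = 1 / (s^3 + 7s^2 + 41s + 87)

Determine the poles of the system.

The poles are the roots of the denominator s^3 + 7s^2 + 41s + 87 = 0.
Trying s = -3: the polynomial evaluates to 0, so (s + 3) is a factor.
Dividing out leaves s^2 + 4s + 29 = 0.
The quadratic formula then gives s = -2 ± 5j.

s = -2 ± 5j, -3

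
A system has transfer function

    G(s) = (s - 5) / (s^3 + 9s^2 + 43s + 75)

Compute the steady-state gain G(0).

Set s = 0: G(0) = (-5) / (75) = -1/15.

G(0) = -1/15 ≈ -0.06667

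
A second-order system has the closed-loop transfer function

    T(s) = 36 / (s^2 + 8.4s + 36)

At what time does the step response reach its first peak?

t_p ≈ 0.7332 s

Comparing s^2 + 8.4s + 36 to s^2 + 2ζωₙs + ωₙ²: ωₙ = 6 rad/s and ζ = 8.4/(2·6) = 0.7.
ζωₙ = 8.4/2 = 4.2, so ω_d = ωₙ√(1−ζ²) = √(ωₙ² − (ζωₙ)²) = √(36 − 4.2²) = √18.36 ≈ 4.285 rad/s.
t_p = π/ω_d = π/4.285 ≈ 0.7332 s.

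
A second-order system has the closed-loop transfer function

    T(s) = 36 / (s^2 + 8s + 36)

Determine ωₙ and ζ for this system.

Compare the denominator to the standard form s^2 + 2ζωₙs + ωₙ².
ωₙ² = 36, so ωₙ = 6 rad/s.
2ζωₙ = 8, so ζ = 8/(2·6) ≈ 0.6667.

ωₙ = 6 rad/s, ζ ≈ 0.6667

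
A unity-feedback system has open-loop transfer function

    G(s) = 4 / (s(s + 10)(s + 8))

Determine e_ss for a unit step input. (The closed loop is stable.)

G(s) has one pole at the origin.
This is a Type 1 system; for a step input the steady-state error is zero.

e_ss = 0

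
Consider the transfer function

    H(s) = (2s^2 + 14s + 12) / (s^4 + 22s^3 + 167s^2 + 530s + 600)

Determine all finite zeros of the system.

Set the numerator to zero: 2s^2 + 14s + 12 = 0, i.e. 2·(s^2 + 7s + 6) = 0.
Factoring: (s + 6)(s + 1) = 0.

s = -6, -1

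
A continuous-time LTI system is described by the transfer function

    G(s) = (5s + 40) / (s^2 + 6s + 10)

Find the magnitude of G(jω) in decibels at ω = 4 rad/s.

Substitute s = j4: numerator = 40 + j20, denominator = -6 + j24.
|G(j4)| = |40 + j20| / |-6 + j24| = 44.721 / 24.739 ≈ 1.808.
In decibels: 20·log₁₀(1.808) ≈ 5.14 dB.

|G(j4)|_dB ≈ 5.14 dB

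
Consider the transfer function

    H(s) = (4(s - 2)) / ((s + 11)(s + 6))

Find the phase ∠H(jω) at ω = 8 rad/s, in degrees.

At s = j8: numerator = -8 + j32, denominator = 2 + j136.
∠H = ∠num − ∠den = 104.04° − (89.157°) = 14.88°.

∠H(j8) ≈ 14.88°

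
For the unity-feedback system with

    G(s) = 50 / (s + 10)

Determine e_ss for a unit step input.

G(s) has no poles at the origin.
This is a Type 0 system. Kp = lim_{s→0} G(s) = 50/10 = 5.
e_ss = 1/(1 + Kp) = 1/(1 + 5) = 1/6 ≈ 0.1667.

e_ss = 0.1667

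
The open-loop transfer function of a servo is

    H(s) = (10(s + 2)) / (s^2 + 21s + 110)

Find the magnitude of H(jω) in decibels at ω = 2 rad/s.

Substitute s = j2: numerator = 20 + j20, denominator = 106 + j42.
|H(j2)| = |20 + j20| / |106 + j42| = 28.284 / 114.02 ≈ 0.2481.
In decibels: 20·log₁₀(0.2481) ≈ -12.1 dB.

|H(j2)|_dB ≈ -12.1 dB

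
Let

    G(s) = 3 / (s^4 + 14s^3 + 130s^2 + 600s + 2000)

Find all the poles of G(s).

The poles are the roots of the denominator s^4 + 14s^3 + 130s^2 + 600s + 2000 = 0.
No real roots exist; factor into two real quadratics: (s^2 + 4s + 40)(s^2 + 10s + 50) = 0.
Each quadratic gives a conjugate pair via the quadratic formula.

s = -2 ± 6j, -5 ± 5j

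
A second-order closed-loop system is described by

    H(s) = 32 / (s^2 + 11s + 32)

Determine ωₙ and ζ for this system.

ωₙ ≈ 5.657 rad/s, ζ ≈ 0.9723

Compare the denominator to the standard form s^2 + 2ζωₙs + ωₙ².
ωₙ² = 32, so ωₙ = √32 ≈ 5.657 rad/s.
2ζωₙ = 11, so ζ = 11/(2·√32) ≈ 0.9723.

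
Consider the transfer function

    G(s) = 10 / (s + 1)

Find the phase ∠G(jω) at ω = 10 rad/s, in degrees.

∠G(j10) ≈ -84.29°

At s = j10: numerator = 10, denominator = 1 + j10.
∠G = ∠num − ∠den = 0° − (84.289°) = -84.29°.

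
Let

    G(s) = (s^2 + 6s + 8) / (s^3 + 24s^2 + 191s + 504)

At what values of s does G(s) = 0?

Set the numerator to zero: s^2 + 6s + 8 = 0.
Factoring: (s + 4)(s + 2) = 0.

s = -4, -2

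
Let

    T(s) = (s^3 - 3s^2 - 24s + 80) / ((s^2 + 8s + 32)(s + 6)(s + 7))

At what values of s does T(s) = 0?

s = 4, 4, -5

Set the numerator to zero: s^3 - 3s^2 - 24s + 80 = 0.
Factoring: (s - 4)^2(s + 5) = 0.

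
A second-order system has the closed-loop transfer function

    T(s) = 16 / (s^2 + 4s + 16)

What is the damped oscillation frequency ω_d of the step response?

ω_d ≈ 3.464 rad/s

Comparing s^2 + 4s + 16 to s^2 + 2ζωₙs + ωₙ²: ωₙ = 4 rad/s and ζ = 4/(2·4) = 0.5.
ζωₙ = 4/2 = 2, so ω_d = ωₙ√(1−ζ²) = √(ωₙ² − (ζωₙ)²) = √(16 − 2²) = √12 ≈ 3.464 rad/s.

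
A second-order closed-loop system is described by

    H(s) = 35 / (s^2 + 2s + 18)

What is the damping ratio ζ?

ζ ≈ 0.2357

Compare the denominator to the standard form s^2 + 2ζωₙs + ωₙ².
ωₙ² = 18, so ωₙ = √18 ≈ 4.243 rad/s.
2ζωₙ = 2, so ζ = 2/(2·√18) ≈ 0.2357.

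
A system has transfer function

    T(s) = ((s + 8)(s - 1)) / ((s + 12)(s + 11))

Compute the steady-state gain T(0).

T(0) = -2/33 ≈ -0.06061

At s = 0 each factor (s + a) contributes a and each (s^2 + bs + c) contributes c.
T(0) = 1·(8) · (-1) / ((12) · (11)) = -8/132 = -2/33.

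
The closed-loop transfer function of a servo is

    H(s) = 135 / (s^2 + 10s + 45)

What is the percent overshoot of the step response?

%OS ≈ 2.98%

Comparing s^2 + 10s + 45 to s^2 + 2ζωₙs + ωₙ²: ωₙ = √45 ≈ 6.708 rad/s and ζ = 10/(2·√45) ≈ 0.7454.
%OS = 100·exp(−πζ/√(1−ζ²)) = 100·exp(−π·0.7454/√(1−0.7454²)) ≈ 2.98%.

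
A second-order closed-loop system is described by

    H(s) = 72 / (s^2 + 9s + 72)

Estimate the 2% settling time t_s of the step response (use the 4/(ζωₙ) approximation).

Comparing s^2 + 9s + 72 to s^2 + 2ζωₙs + ωₙ²: ωₙ = √72 ≈ 8.485 rad/s and ζ = 9/(2·√72) ≈ 0.5303.
ζωₙ = 9/2 = 4.5, so t_s ≈ 4/(ζωₙ) = 4/4.5 ≈ 0.8889 s.

t_s ≈ 0.8889 s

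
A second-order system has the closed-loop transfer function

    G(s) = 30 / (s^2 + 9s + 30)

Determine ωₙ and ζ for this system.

ωₙ ≈ 5.477 rad/s, ζ ≈ 0.8216

Compare the denominator to the standard form s^2 + 2ζωₙs + ωₙ².
ωₙ² = 30, so ωₙ = √30 ≈ 5.477 rad/s.
2ζωₙ = 9, so ζ = 9/(2·√30) ≈ 0.8216.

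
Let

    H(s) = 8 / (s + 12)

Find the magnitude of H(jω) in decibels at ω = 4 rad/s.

Substitute s = j4: numerator = 8, denominator = 12 + j4.
|H(j4)| = |8| / |12 + j4| = 8 / 12.649 ≈ 0.6325.
In decibels: 20·log₁₀(0.6325) ≈ -3.98 dB.

|H(j4)|_dB ≈ -3.98 dB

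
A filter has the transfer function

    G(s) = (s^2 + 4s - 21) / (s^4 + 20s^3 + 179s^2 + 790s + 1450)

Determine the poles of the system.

s = -5 + 2j, -5 - 2j, -5 + 5j, -5 - 5j

The poles are the roots of the denominator s^4 + 20s^3 + 179s^2 + 790s + 1450 = 0.
No real roots exist; factor into two real quadratics: (s^2 + 10s + 29)(s^2 + 10s + 50) = 0.
Each quadratic gives a conjugate pair via the quadratic formula.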